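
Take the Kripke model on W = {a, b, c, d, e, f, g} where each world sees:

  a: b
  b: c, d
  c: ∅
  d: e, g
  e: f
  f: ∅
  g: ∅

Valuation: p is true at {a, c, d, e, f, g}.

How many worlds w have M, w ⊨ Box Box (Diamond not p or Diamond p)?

a: successors {b}; Box (Diamond not p or Diamond p) there: b:F. ✗
b: successors {c, d}; Box (Diamond not p or Diamond p) there: c:T, d:F. ✗
c: no successors, so Box Box (Diamond not p or Diamond p) holds vacuously. ✓
d: successors {e, g}; Box (Diamond not p or Diamond p) there: e:F, g:T. ✗
e: successors {f}; Box (Diamond not p or Diamond p) there: f:T. ✓
f: no successors, so Box Box (Diamond not p or Diamond p) holds vacuously. ✓
g: no successors, so Box Box (Diamond not p or Diamond p) holds vacuously. ✓
Satisfying worlds: {c, e, f, g}.

4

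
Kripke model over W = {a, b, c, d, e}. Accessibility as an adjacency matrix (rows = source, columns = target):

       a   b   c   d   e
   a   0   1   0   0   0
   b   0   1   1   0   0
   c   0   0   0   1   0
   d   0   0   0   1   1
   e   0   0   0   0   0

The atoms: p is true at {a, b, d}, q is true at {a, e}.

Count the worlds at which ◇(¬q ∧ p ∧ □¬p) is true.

0

a: successors {b}; ¬q ∧ p ∧ □¬p there: b:F. ✗
b: successors {b, c}; ¬q ∧ p ∧ □¬p there: b:F, c:F. ✗
c: successors {d}; ¬q ∧ p ∧ □¬p there: d:F. ✗
d: successors {d, e}; ¬q ∧ p ∧ □¬p there: d:F, e:F. ✗
e: no successors, so ◇(¬q ∧ p ∧ □¬p) fails. ✗
Satisfying worlds: ∅.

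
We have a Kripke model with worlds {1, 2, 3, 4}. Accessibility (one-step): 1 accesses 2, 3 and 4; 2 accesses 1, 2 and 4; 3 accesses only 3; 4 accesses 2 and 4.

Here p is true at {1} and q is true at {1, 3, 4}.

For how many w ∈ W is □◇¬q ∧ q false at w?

1: □◇¬q is F, q is T. ✗
2: □◇¬q is T, q is F. ✗
3: □◇¬q is F, q is T. ✗
4: □◇¬q is T, q is T. ✓
Satisfying worlds: {4}.
So □◇¬q ∧ q fails at the other 3 worlds.

3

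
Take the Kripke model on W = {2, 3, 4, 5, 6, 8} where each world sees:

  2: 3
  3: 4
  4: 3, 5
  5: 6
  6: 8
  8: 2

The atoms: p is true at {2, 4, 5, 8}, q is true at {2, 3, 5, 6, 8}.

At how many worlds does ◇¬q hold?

2: successors {3}; ¬q there: 3:F. ✗
3: successors {4}; ¬q there: 4:T. ✓
4: successors {3, 5}; ¬q there: 3:F, 5:F. ✗
5: successors {6}; ¬q there: 6:F. ✗
6: successors {8}; ¬q there: 8:F. ✗
8: successors {2}; ¬q there: 2:F. ✗
Satisfying worlds: {3}.

1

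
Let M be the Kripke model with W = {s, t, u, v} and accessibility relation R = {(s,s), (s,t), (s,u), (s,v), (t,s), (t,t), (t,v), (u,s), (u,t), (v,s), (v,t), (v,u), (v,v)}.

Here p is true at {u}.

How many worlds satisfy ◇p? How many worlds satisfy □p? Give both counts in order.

For ◇p:
s: successors {s, t, u, v}; p there: s:F, t:F, u:T, v:F. ✓
t: successors {s, t, v}; p there: s:F, t:F, v:F. ✗
u: successors {s, t}; p there: s:F, t:F. ✗
v: successors {s, t, u, v}; p there: s:F, t:F, u:T, v:F. ✓
— 2 worlds.
For □p:
s: successors {s, t, u, v}; p there: s:F, t:F, u:T, v:F. ✗
t: successors {s, t, v}; p there: s:F, t:F, v:F. ✗
u: successors {s, t}; p there: s:F, t:F. ✗
v: successors {s, t, u, v}; p there: s:F, t:F, u:T, v:F. ✗
— 0 worlds.

2 and 0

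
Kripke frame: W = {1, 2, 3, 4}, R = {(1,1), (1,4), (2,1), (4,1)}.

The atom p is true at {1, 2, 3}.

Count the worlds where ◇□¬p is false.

4

1: successors {1, 4}; □¬p there: 1:F, 4:F. ✗
2: successors {1}; □¬p there: 1:F. ✗
3: no successors, so ◇□¬p fails. ✗
4: successors {1}; □¬p there: 1:F. ✗
Satisfying worlds: ∅.
So ◇□¬p fails at the other 4 worlds.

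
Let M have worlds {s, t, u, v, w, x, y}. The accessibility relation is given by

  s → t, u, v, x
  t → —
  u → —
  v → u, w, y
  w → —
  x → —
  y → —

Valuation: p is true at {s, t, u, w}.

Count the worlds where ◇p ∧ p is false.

6

s: ◇p is T, p is T. ✓
t: ◇p is F, p is T. ✗
u: ◇p is F, p is T. ✗
v: ◇p is T, p is F. ✗
w: ◇p is F, p is T. ✗
x: ◇p is F, p is F. ✗
y: ◇p is F, p is F. ✗
Satisfying worlds: {s}.
So ◇p ∧ p fails at the other 6 worlds.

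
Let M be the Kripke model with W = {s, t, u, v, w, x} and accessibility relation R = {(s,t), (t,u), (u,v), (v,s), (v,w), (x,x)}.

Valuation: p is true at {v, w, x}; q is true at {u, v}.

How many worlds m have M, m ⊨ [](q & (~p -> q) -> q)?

6

s: successors {t}; q & (~p -> q) -> q there: t:T. ✓
t: successors {u}; q & (~p -> q) -> q there: u:T. ✓
u: successors {v}; q & (~p -> q) -> q there: v:T. ✓
v: successors {s, w}; q & (~p -> q) -> q there: s:T, w:T. ✓
w: no successors, so [](q & (~p -> q) -> q) holds vacuously. ✓
x: successors {x}; q & (~p -> q) -> q there: x:T. ✓
Satisfying worlds: {s, t, u, v, w, x}.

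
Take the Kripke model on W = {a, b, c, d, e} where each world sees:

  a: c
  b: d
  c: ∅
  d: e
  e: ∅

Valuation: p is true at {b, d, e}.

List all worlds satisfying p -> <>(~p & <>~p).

{a, c}

a: p is F, <>(~p & <>~p) is F. ✓
b: p is T, <>(~p & <>~p) is F. ✗
c: p is F, <>(~p & <>~p) is F. ✓
d: p is T, <>(~p & <>~p) is F. ✗
e: p is T, <>(~p & <>~p) is F. ✗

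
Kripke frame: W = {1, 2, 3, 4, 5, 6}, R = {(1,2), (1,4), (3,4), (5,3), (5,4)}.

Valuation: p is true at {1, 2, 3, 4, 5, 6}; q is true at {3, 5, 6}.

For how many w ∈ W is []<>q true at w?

3

1: successors {2, 4}; <>q there: 2:F, 4:F. ✗
2: no successors, so []<>q holds vacuously. ✓
3: successors {4}; <>q there: 4:F. ✗
4: no successors, so []<>q holds vacuously. ✓
5: successors {3, 4}; <>q there: 3:F, 4:F. ✗
6: no successors, so []<>q holds vacuously. ✓
Satisfying worlds: {2, 4, 6}.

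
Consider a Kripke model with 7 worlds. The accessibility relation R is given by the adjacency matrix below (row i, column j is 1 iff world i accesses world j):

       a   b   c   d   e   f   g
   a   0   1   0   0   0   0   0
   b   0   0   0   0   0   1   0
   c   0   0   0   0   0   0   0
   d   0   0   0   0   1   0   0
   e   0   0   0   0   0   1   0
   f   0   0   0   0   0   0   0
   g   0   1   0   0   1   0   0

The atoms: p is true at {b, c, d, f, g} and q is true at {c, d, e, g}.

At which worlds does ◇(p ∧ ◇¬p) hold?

∅

a: successors {b}; p ∧ ◇¬p there: b:F. ✗
b: successors {f}; p ∧ ◇¬p there: f:F. ✗
c: no successors, so ◇(p ∧ ◇¬p) fails. ✗
d: successors {e}; p ∧ ◇¬p there: e:F. ✗
e: successors {f}; p ∧ ◇¬p there: f:F. ✗
f: no successors, so ◇(p ∧ ◇¬p) fails. ✗
g: successors {b, e}; p ∧ ◇¬p there: b:F, e:F. ✗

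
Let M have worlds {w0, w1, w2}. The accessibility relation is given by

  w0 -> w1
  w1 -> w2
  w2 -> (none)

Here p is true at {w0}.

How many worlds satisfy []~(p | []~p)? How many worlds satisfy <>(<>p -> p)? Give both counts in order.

For []~(p | []~p):
w0: successors {w1}; ~(p | []~p) there: w1:F. ✗
w1: successors {w2}; ~(p | []~p) there: w2:F. ✗
w2: no successors, so []~(p | []~p) holds vacuously. ✓
— 1 world.
For <>(<>p -> p):
w0: successors {w1}; <>p -> p there: w1:T. ✓
w1: successors {w2}; <>p -> p there: w2:T. ✓
w2: no successors, so <>(<>p -> p) fails. ✗
— 2 worlds.

1 and 2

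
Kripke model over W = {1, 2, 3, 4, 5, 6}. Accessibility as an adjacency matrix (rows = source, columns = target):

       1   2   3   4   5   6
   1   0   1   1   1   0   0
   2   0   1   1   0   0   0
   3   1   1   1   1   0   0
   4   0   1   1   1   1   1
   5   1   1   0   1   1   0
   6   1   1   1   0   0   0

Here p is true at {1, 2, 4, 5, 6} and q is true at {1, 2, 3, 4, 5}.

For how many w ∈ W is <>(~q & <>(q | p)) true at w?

1

1: successors {2, 3, 4}; ~q & <>(q | p) there: 2:F, 3:F, 4:F. ✗
2: successors {2, 3}; ~q & <>(q | p) there: 2:F, 3:F. ✗
3: successors {1, 2, 3, 4}; ~q & <>(q | p) there: 1:F, 2:F, 3:F, 4:F. ✗
4: successors {2, 3, 4, 5, 6}; ~q & <>(q | p) there: 2:F, 3:F, 4:F, 5:F, 6:T. ✓
5: successors {1, 2, 4, 5}; ~q & <>(q | p) there: 1:F, 2:F, 4:F, 5:F. ✗
6: successors {1, 2, 3}; ~q & <>(q | p) there: 1:F, 2:F, 3:F. ✗
Satisfying worlds: {4}.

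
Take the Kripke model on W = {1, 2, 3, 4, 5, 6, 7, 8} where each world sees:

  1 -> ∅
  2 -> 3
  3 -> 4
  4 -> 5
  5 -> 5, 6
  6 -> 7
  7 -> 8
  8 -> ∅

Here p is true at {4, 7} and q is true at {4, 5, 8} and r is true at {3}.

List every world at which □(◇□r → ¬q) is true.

{1, 2, 3, 4, 5, 6, 7, 8}

1: no successors, so □(◇□r → ¬q) holds vacuously. ✓
2: successors {3}; ◇□r → ¬q there: 3:T. ✓
3: successors {4}; ◇□r → ¬q there: 4:T. ✓
4: successors {5}; ◇□r → ¬q there: 5:T. ✓
5: successors {5, 6}; ◇□r → ¬q there: 5:T, 6:T. ✓
6: successors {7}; ◇□r → ¬q there: 7:T. ✓
7: successors {8}; ◇□r → ¬q there: 8:T. ✓
8: no successors, so □(◇□r → ¬q) holds vacuously. ✓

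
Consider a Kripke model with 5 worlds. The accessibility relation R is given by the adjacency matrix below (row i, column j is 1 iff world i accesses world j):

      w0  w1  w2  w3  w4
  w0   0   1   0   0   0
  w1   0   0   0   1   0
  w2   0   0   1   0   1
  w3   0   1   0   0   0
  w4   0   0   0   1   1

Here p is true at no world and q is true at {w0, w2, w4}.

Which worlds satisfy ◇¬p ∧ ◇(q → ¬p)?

w0: ◇¬p is T, ◇(q → ¬p) is T. ✓
w1: ◇¬p is T, ◇(q → ¬p) is T. ✓
w2: ◇¬p is T, ◇(q → ¬p) is T. ✓
w3: ◇¬p is T, ◇(q → ¬p) is T. ✓
w4: ◇¬p is T, ◇(q → ¬p) is T. ✓

{w0, w1, w2, w3, w4}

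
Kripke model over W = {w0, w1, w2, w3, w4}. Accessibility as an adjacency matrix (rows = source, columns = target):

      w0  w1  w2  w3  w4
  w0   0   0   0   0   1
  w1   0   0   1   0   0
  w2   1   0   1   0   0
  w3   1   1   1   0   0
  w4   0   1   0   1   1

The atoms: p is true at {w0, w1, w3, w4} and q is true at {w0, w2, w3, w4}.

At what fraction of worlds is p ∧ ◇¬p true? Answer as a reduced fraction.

w0: p is T, ◇¬p is F. ✗
w1: p is T, ◇¬p is T. ✓
w2: p is F, ◇¬p is T. ✗
w3: p is T, ◇¬p is T. ✓
w4: p is T, ◇¬p is F. ✗
That's 2 of 5 worlds, so 2/5.

2/5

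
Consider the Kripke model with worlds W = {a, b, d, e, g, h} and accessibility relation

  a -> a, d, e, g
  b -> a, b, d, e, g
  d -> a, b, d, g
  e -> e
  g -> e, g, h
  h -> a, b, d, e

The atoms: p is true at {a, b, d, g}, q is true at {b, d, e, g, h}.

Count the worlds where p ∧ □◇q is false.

2

a: p is T, □◇q is T. ✓
b: p is T, □◇q is T. ✓
d: p is T, □◇q is T. ✓
e: p is F, □◇q is T. ✗
g: p is T, □◇q is T. ✓
h: p is F, □◇q is T. ✗
Satisfying worlds: {a, b, d, g}.
So p ∧ □◇q fails at the other 2 worlds.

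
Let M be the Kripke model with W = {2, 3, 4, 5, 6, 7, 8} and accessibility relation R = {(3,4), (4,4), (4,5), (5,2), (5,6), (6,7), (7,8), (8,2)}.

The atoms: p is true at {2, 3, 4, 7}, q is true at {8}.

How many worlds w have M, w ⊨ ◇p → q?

2: ◇p is F, q is F. ✓
3: ◇p is T, q is F. ✗
4: ◇p is T, q is F. ✗
5: ◇p is T, q is F. ✗
6: ◇p is T, q is F. ✗
7: ◇p is F, q is F. ✓
8: ◇p is T, q is T. ✓
Satisfying worlds: {2, 7, 8}.

3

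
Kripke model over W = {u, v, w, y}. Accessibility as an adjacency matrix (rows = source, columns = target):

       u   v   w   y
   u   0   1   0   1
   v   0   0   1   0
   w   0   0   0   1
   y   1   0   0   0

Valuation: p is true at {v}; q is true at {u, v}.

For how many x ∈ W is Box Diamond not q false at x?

u: successors {v, y}; Diamond not q there: v:T, y:F. ✗
v: successors {w}; Diamond not q there: w:T. ✓
w: successors {y}; Diamond not q there: y:F. ✗
y: successors {u}; Diamond not q there: u:T. ✓
Satisfying worlds: {v, y}.
So Box Diamond not q fails at the other 2 worlds.

2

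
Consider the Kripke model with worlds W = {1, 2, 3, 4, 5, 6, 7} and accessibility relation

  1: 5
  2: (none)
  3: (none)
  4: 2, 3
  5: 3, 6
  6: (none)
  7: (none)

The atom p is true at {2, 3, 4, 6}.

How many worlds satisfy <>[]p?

1: successors {5}; []p there: 5:T. ✓
2: no successors, so <>[]p fails. ✗
3: no successors, so <>[]p fails. ✗
4: successors {2, 3}; []p there: 2:T, 3:T. ✓
5: successors {3, 6}; []p there: 3:T, 6:T. ✓
6: no successors, so <>[]p fails. ✗
7: no successors, so <>[]p fails. ✗
Satisfying worlds: {1, 4, 5}.

3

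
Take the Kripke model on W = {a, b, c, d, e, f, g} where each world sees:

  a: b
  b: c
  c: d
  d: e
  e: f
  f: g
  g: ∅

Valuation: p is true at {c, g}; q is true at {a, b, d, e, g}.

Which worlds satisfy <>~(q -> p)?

a: successors {b}; ~(q -> p) there: b:T. ✓
b: successors {c}; ~(q -> p) there: c:F. ✗
c: successors {d}; ~(q -> p) there: d:T. ✓
d: successors {e}; ~(q -> p) there: e:T. ✓
e: successors {f}; ~(q -> p) there: f:F. ✗
f: successors {g}; ~(q -> p) there: g:F. ✗
g: no successors, so <>~(q -> p) fails. ✗

{a, c, d}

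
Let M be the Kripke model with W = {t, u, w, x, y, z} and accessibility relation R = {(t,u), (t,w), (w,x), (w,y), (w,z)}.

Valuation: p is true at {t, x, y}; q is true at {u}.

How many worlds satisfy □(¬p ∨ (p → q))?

t: successors {u, w}; ¬p ∨ (p → q) there: u:T, w:T. ✓
u: no successors, so □(¬p ∨ (p → q)) holds vacuously. ✓
w: successors {x, y, z}; ¬p ∨ (p → q) there: x:F, y:F, z:T. ✗
x: no successors, so □(¬p ∨ (p → q)) holds vacuously. ✓
y: no successors, so □(¬p ∨ (p → q)) holds vacuously. ✓
z: no successors, so □(¬p ∨ (p → q)) holds vacuously. ✓
Satisfying worlds: {t, u, x, y, z}.

5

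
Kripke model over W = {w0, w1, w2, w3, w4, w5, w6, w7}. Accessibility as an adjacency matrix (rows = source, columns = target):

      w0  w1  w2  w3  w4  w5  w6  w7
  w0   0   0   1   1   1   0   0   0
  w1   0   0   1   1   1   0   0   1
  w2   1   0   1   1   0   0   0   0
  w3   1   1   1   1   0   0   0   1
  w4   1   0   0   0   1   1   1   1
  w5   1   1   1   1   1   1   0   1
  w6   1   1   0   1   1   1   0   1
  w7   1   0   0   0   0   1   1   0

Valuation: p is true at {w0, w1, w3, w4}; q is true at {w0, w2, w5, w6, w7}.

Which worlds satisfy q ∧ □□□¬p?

∅

w0: q is T, □□□¬p is F. ✗
w1: q is F, □□□¬p is F. ✗
w2: q is T, □□□¬p is F. ✗
w3: q is F, □□□¬p is F. ✗
w4: q is F, □□□¬p is F. ✗
w5: q is T, □□□¬p is F. ✗
w6: q is T, □□□¬p is F. ✗
w7: q is T, □□□¬p is F. ✗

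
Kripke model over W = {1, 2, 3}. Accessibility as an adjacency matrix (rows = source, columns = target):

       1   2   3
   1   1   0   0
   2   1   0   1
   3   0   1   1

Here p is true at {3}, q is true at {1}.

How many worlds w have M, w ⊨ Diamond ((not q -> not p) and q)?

1: successors {1}; (not q -> not p) and q there: 1:T. ✓
2: successors {1, 3}; (not q -> not p) and q there: 1:T, 3:F. ✓
3: successors {2, 3}; (not q -> not p) and q there: 2:F, 3:F. ✗
Satisfying worlds: {1, 2}.

2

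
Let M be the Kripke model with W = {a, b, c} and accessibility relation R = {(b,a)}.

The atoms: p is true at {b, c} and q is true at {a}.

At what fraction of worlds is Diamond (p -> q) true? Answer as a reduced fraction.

a: no successors, so Diamond (p -> q) fails. ✗
b: successors {a}; p -> q there: a:T. ✓
c: no successors, so Diamond (p -> q) fails. ✗
That's 1 of 3 worlds, so 1/3.

1/3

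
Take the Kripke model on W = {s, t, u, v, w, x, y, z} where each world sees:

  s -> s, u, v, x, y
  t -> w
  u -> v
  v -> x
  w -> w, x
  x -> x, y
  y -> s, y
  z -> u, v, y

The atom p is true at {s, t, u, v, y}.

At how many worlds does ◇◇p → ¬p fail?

3

s: ◇◇p is T, ¬p is F. ✗
t: ◇◇p is F, ¬p is F. ✓
u: ◇◇p is F, ¬p is F. ✓
v: ◇◇p is T, ¬p is F. ✗
w: ◇◇p is T, ¬p is T. ✓
x: ◇◇p is T, ¬p is T. ✓
y: ◇◇p is T, ¬p is F. ✗
z: ◇◇p is T, ¬p is T. ✓
Satisfying worlds: {t, u, w, x, z}.
So ◇◇p → ¬p fails at the other 3 worlds.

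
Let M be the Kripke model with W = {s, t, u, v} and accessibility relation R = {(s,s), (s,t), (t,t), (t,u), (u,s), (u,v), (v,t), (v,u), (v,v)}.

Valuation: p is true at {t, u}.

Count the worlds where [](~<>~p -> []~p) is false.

3

s: successors {s, t}; ~<>~p -> []~p there: s:T, t:F. ✗
t: successors {t, u}; ~<>~p -> []~p there: t:F, u:T. ✗
u: successors {s, v}; ~<>~p -> []~p there: s:T, v:T. ✓
v: successors {t, u, v}; ~<>~p -> []~p there: t:F, u:T, v:T. ✗
Satisfying worlds: {u}.
So [](~<>~p -> []~p) fails at the other 3 worlds.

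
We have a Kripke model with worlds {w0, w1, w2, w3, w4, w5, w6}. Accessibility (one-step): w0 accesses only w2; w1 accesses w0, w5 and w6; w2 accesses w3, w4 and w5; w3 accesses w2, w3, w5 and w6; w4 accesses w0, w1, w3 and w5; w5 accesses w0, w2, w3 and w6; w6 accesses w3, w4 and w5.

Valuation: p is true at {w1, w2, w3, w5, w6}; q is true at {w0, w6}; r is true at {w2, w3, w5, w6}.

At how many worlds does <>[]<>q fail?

w0: successors {w2}; []<>q there: w2:T. ✓
w1: successors {w0, w5, w6}; []<>q there: w0:F, w5:F, w6:T. ✓
w2: successors {w3, w4, w5}; []<>q there: w3:F, w4:F, w5:F. ✗
w3: successors {w2, w3, w5, w6}; []<>q there: w2:T, w3:F, w5:F, w6:T. ✓
w4: successors {w0, w1, w3, w5}; []<>q there: w0:F, w1:F, w3:F, w5:F. ✗
w5: successors {w0, w2, w3, w6}; []<>q there: w0:F, w2:T, w3:F, w6:T. ✓
w6: successors {w3, w4, w5}; []<>q there: w3:F, w4:F, w5:F. ✗
Satisfying worlds: {w0, w1, w3, w5}.
So <>[]<>q fails at the other 3 worlds.

3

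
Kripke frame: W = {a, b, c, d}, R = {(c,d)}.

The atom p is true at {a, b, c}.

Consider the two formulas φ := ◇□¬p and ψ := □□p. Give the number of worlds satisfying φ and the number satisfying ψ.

1 and 4

For ◇□¬p:
a: no successors, so ◇□¬p fails. ✗
b: no successors, so ◇□¬p fails. ✗
c: successors {d}; □¬p there: d:T. ✓
d: no successors, so ◇□¬p fails. ✗
— 1 world.
For □□p:
a: no successors, so □□p holds vacuously. ✓
b: no successors, so □□p holds vacuously. ✓
c: successors {d}; □p there: d:T. ✓
d: no successors, so □□p holds vacuously. ✓
— 4 worlds.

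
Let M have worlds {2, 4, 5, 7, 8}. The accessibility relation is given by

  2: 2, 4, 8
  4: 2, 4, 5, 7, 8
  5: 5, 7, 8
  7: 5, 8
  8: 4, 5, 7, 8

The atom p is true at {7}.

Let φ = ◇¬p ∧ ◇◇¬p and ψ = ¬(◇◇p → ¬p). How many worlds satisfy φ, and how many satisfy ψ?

For ◇¬p ∧ ◇◇¬p:
2: ◇¬p is T, ◇◇¬p is T. ✓
4: ◇¬p is T, ◇◇¬p is T. ✓
5: ◇¬p is T, ◇◇¬p is T. ✓
7: ◇¬p is T, ◇◇¬p is T. ✓
8: ◇¬p is T, ◇◇¬p is T. ✓
— 5 worlds.
For ¬(◇◇p → ¬p):
2: ◇◇p → ¬p is T. ✗
4: ◇◇p → ¬p is T. ✗
5: ◇◇p → ¬p is T. ✗
7: ◇◇p → ¬p is F. ✓
8: ◇◇p → ¬p is T. ✗
— 1 world.

5 and 1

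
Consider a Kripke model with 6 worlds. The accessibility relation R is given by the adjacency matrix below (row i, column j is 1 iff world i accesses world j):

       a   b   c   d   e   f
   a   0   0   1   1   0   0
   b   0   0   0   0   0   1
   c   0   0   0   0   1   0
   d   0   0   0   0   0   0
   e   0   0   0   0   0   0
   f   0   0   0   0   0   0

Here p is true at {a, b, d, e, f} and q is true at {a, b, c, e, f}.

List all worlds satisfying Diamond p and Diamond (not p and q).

a: Diamond p is T, Diamond (not p and q) is T. ✓
b: Diamond p is T, Diamond (not p and q) is F. ✗
c: Diamond p is T, Diamond (not p and q) is F. ✗
d: Diamond p is F, Diamond (not p and q) is F. ✗
e: Diamond p is F, Diamond (not p and q) is F. ✗
f: Diamond p is F, Diamond (not p and q) is F. ✗

{a}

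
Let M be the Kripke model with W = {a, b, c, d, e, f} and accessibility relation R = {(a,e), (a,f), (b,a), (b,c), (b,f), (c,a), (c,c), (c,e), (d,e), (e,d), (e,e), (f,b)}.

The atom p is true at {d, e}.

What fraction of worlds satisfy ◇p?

2/3

a: successors {e, f}; p there: e:T, f:F. ✓
b: successors {a, c, f}; p there: a:F, c:F, f:F. ✗
c: successors {a, c, e}; p there: a:F, c:F, e:T. ✓
d: successors {e}; p there: e:T. ✓
e: successors {d, e}; p there: d:T, e:T. ✓
f: successors {b}; p there: b:F. ✗
That's 4 of 6 worlds, so 4/6 = 2/3.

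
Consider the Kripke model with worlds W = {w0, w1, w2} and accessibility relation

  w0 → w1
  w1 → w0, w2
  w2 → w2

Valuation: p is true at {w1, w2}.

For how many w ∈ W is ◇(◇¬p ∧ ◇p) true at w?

1

w0: successors {w1}; ◇¬p ∧ ◇p there: w1:T. ✓
w1: successors {w0, w2}; ◇¬p ∧ ◇p there: w0:F, w2:F. ✗
w2: successors {w2}; ◇¬p ∧ ◇p there: w2:F. ✗
Satisfying worlds: {w0}.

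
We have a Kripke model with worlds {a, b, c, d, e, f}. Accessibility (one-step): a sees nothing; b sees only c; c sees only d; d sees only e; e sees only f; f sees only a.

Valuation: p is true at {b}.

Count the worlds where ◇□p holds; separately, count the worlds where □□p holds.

For ◇□p:
a: no successors, so ◇□p fails. ✗
b: successors {c}; □p there: c:F. ✗
c: successors {d}; □p there: d:F. ✗
d: successors {e}; □p there: e:F. ✗
e: successors {f}; □p there: f:F. ✗
f: successors {a}; □p there: a:T. ✓
— 1 world.
For □□p:
a: no successors, so □□p holds vacuously. ✓
b: successors {c}; □p there: c:F. ✗
c: successors {d}; □p there: d:F. ✗
d: successors {e}; □p there: e:F. ✗
e: successors {f}; □p there: f:F. ✗
f: successors {a}; □p there: a:T. ✓
— 2 worlds.

1 and 2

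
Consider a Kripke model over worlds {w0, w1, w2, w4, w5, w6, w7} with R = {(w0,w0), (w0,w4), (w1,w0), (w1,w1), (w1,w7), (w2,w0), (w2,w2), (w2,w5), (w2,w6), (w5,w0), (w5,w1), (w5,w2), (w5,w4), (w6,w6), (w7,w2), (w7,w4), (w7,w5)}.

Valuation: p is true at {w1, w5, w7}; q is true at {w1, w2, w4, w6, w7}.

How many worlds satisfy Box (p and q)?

1

w0: successors {w0, w4}; p and q there: w0:F, w4:F. ✗
w1: successors {w0, w1, w7}; p and q there: w0:F, w1:T, w7:T. ✗
w2: successors {w0, w2, w5, w6}; p and q there: w0:F, w2:F, w5:F, w6:F. ✗
w4: no successors, so Box (p and q) holds vacuously. ✓
w5: successors {w0, w1, w2, w4}; p and q there: w0:F, w1:T, w2:F, w4:F. ✗
w6: successors {w6}; p and q there: w6:F. ✗
w7: successors {w2, w4, w5}; p and q there: w2:F, w4:F, w5:F. ✗
Satisfying worlds: {w4}.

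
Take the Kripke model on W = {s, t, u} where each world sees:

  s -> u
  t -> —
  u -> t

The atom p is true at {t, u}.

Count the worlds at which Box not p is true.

1

s: successors {u}; not p there: u:F. ✗
t: no successors, so Box not p holds vacuously. ✓
u: successors {t}; not p there: t:F. ✗
Satisfying worlds: {t}.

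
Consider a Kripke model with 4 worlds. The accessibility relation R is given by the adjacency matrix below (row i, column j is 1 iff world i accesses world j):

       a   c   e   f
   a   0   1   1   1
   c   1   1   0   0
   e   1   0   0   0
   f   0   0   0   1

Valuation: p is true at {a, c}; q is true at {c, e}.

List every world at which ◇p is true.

a: successors {c, e, f}; p there: c:T, e:F, f:F. ✓
c: successors {a, c}; p there: a:T, c:T. ✓
e: successors {a}; p there: a:T. ✓
f: successors {f}; p there: f:F. ✗

{a, c, e}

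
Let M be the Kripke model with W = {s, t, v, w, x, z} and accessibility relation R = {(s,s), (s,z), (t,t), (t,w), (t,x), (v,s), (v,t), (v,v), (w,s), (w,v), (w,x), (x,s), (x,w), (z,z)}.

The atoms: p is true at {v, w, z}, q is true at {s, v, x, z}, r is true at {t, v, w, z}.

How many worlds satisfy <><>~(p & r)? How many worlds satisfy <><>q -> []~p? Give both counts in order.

5 and 0

For <><>~(p & r):
s: successors {s, z}; <>~(p & r) there: s:T, z:F. ✓
t: successors {t, w, x}; <>~(p & r) there: t:T, w:T, x:T. ✓
v: successors {s, t, v}; <>~(p & r) there: s:T, t:T, v:T. ✓
w: successors {s, v, x}; <>~(p & r) there: s:T, v:T, x:T. ✓
x: successors {s, w}; <>~(p & r) there: s:T, w:T. ✓
z: successors {z}; <>~(p & r) there: z:F. ✗
— 5 worlds.
For <><>q -> []~p:
s: <><>q is T, []~p is F. ✗
t: <><>q is T, []~p is F. ✗
v: <><>q is T, []~p is F. ✗
w: <><>q is T, []~p is F. ✗
x: <><>q is T, []~p is F. ✗
z: <><>q is T, []~p is F. ✗
— 0 worlds.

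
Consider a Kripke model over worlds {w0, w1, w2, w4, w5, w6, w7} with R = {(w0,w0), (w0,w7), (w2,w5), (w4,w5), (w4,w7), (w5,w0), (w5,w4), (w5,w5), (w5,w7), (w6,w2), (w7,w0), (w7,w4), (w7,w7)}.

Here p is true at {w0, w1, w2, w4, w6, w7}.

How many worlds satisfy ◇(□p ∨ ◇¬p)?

w0: successors {w0, w7}; □p ∨ ◇¬p there: w0:T, w7:T. ✓
w1: no successors, so ◇(□p ∨ ◇¬p) fails. ✗
w2: successors {w5}; □p ∨ ◇¬p there: w5:T. ✓
w4: successors {w5, w7}; □p ∨ ◇¬p there: w5:T, w7:T. ✓
w5: successors {w0, w4, w5, w7}; □p ∨ ◇¬p there: w0:T, w4:T, w5:T, w7:T. ✓
w6: successors {w2}; □p ∨ ◇¬p there: w2:T. ✓
w7: successors {w0, w4, w7}; □p ∨ ◇¬p there: w0:T, w4:T, w7:T. ✓
Satisfying worlds: {w0, w2, w4, w5, w6, w7}.

6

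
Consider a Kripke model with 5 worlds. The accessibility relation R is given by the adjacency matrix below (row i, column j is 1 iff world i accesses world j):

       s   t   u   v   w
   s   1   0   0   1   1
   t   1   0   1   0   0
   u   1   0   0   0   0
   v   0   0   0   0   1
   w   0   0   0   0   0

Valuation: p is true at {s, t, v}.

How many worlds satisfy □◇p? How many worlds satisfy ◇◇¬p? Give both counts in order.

For □◇p:
s: successors {s, v, w}; ◇p there: s:T, v:F, w:F. ✗
t: successors {s, u}; ◇p there: s:T, u:T. ✓
u: successors {s}; ◇p there: s:T. ✓
v: successors {w}; ◇p there: w:F. ✗
w: no successors, so □◇p holds vacuously. ✓
— 3 worlds.
For ◇◇¬p:
s: successors {s, v, w}; ◇¬p there: s:T, v:T, w:F. ✓
t: successors {s, u}; ◇¬p there: s:T, u:F. ✓
u: successors {s}; ◇¬p there: s:T. ✓
v: successors {w}; ◇¬p there: w:F. ✗
w: no successors, so ◇◇¬p fails. ✗
— 3 worlds.

3 and 3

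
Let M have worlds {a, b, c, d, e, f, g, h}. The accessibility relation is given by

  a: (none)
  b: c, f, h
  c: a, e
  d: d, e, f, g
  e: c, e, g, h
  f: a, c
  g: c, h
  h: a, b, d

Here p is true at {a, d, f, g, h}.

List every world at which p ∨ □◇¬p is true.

a: p is T, □◇¬p is T. ✓
b: p is F, □◇¬p is T. ✓
c: p is F, □◇¬p is F. ✗
d: p is T, □◇¬p is T. ✓
e: p is F, □◇¬p is T. ✓
f: p is T, □◇¬p is F. ✓
g: p is T, □◇¬p is T. ✓
h: p is T, □◇¬p is F. ✓

{a, b, d, e, f, g, h}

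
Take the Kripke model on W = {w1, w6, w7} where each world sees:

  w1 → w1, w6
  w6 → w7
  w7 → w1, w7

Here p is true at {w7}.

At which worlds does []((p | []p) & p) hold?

{w6}

w1: successors {w1, w6}; (p | []p) & p there: w1:F, w6:F. ✗
w6: successors {w7}; (p | []p) & p there: w7:T. ✓
w7: successors {w1, w7}; (p | []p) & p there: w1:F, w7:T. ✗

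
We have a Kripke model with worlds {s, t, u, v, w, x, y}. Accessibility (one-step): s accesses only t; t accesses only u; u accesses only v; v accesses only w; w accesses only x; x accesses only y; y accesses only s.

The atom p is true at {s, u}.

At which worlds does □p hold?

{t, y}

s: successors {t}; p there: t:F. ✗
t: successors {u}; p there: u:T. ✓
u: successors {v}; p there: v:F. ✗
v: successors {w}; p there: w:F. ✗
w: successors {x}; p there: x:F. ✗
x: successors {y}; p there: y:F. ✗
y: successors {s}; p there: s:T. ✓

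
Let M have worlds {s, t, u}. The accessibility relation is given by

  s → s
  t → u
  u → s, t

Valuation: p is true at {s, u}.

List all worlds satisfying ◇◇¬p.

{t}

s: successors {s}; ◇¬p there: s:F. ✗
t: successors {u}; ◇¬p there: u:T. ✓
u: successors {s, t}; ◇¬p there: s:F, t:F. ✗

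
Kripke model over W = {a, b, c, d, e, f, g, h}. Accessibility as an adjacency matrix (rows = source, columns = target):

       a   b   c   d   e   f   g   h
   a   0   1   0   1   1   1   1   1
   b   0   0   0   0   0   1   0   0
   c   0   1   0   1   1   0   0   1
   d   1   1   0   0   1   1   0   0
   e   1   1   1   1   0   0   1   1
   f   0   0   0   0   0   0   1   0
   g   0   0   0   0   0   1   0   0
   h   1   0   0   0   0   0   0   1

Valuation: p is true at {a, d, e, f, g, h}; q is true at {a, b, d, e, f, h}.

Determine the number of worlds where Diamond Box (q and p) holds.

a: successors {b, d, e, f, g, h}; Box (q and p) there: b:T, d:F, e:F, f:F, g:T, h:T. ✓
b: successors {f}; Box (q and p) there: f:F. ✗
c: successors {b, d, e, h}; Box (q and p) there: b:T, d:F, e:F, h:T. ✓
d: successors {a, b, e, f}; Box (q and p) there: a:F, b:T, e:F, f:F. ✓
e: successors {a, b, c, d, g, h}; Box (q and p) there: a:F, b:T, c:F, d:F, g:T, h:T. ✓
f: successors {g}; Box (q and p) there: g:T. ✓
g: successors {f}; Box (q and p) there: f:F. ✗
h: successors {a, h}; Box (q and p) there: a:F, h:T. ✓
Satisfying worlds: {a, c, d, e, f, h}.

6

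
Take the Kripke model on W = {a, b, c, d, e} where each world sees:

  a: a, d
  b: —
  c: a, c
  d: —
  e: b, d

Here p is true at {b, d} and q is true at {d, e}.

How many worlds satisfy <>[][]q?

2

a: successors {a, d}; [][]q there: a:F, d:T. ✓
b: no successors, so <>[][]q fails. ✗
c: successors {a, c}; [][]q there: a:F, c:F. ✗
d: no successors, so <>[][]q fails. ✗
e: successors {b, d}; [][]q there: b:T, d:T. ✓
Satisfying worlds: {a, e}.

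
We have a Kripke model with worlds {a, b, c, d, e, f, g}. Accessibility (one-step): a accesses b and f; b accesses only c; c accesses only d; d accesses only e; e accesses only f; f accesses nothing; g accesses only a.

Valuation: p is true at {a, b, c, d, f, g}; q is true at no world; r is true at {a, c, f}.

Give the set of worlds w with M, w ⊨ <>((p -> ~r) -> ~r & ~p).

{a, b, d, e, g}

a: successors {b, f}; (p -> ~r) -> ~r & ~p there: b:F, f:T. ✓
b: successors {c}; (p -> ~r) -> ~r & ~p there: c:T. ✓
c: successors {d}; (p -> ~r) -> ~r & ~p there: d:F. ✗
d: successors {e}; (p -> ~r) -> ~r & ~p there: e:T. ✓
e: successors {f}; (p -> ~r) -> ~r & ~p there: f:T. ✓
f: no successors, so <>((p -> ~r) -> ~r & ~p) fails. ✗
g: successors {a}; (p -> ~r) -> ~r & ~p there: a:T. ✓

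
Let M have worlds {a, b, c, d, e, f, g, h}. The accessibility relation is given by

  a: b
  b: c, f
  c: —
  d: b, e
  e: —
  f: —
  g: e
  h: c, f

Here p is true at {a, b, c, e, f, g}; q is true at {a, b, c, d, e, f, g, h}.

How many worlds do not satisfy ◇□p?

a: successors {b}; □p there: b:T. ✓
b: successors {c, f}; □p there: c:T, f:T. ✓
c: no successors, so ◇□p fails. ✗
d: successors {b, e}; □p there: b:T, e:T. ✓
e: no successors, so ◇□p fails. ✗
f: no successors, so ◇□p fails. ✗
g: successors {e}; □p there: e:T. ✓
h: successors {c, f}; □p there: c:T, f:T. ✓
Satisfying worlds: {a, b, d, g, h}.
So ◇□p fails at the other 3 worlds.

3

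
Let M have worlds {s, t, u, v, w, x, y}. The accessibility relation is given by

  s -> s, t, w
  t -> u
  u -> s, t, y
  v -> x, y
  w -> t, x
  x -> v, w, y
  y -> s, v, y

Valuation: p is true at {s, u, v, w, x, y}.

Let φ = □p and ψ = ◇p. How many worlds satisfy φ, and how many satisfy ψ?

For □p:
s: successors {s, t, w}; p there: s:T, t:F, w:T. ✗
t: successors {u}; p there: u:T. ✓
u: successors {s, t, y}; p there: s:T, t:F, y:T. ✗
v: successors {x, y}; p there: x:T, y:T. ✓
w: successors {t, x}; p there: t:F, x:T. ✗
x: successors {v, w, y}; p there: v:T, w:T, y:T. ✓
y: successors {s, v, y}; p there: s:T, v:T, y:T. ✓
— 4 worlds.
For ◇p:
s: successors {s, t, w}; p there: s:T, t:F, w:T. ✓
t: successors {u}; p there: u:T. ✓
u: successors {s, t, y}; p there: s:T, t:F, y:T. ✓
v: successors {x, y}; p there: x:T, y:T. ✓
w: successors {t, x}; p there: t:F, x:T. ✓
x: successors {v, w, y}; p there: v:T, w:T, y:T. ✓
y: successors {s, v, y}; p there: s:T, v:T, y:T. ✓
— 7 worlds.

4 and 7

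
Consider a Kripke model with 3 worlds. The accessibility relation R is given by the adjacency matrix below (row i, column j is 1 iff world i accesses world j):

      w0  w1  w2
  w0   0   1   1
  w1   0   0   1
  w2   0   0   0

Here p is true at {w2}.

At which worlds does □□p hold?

{w0, w1, w2}

w0: successors {w1, w2}; □p there: w1:T, w2:T. ✓
w1: successors {w2}; □p there: w2:T. ✓
w2: no successors, so □□p holds vacuously. ✓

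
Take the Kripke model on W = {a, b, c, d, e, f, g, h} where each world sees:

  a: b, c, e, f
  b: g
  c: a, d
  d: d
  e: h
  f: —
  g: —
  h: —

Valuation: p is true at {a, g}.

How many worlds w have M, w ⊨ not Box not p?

2

a: Box not p is T. ✗
b: Box not p is F. ✓
c: Box not p is F. ✓
d: Box not p is T. ✗
e: Box not p is T. ✗
f: Box not p is T. ✗
g: Box not p is T. ✗
h: Box not p is T. ✗
Satisfying worlds: {b, c}.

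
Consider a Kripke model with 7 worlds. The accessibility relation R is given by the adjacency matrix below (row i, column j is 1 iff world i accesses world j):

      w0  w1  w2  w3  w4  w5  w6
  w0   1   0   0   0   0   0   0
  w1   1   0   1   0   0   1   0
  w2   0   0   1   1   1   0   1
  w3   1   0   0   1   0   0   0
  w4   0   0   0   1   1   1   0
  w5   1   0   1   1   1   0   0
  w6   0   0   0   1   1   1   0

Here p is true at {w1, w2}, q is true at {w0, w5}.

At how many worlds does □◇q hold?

4

w0: successors {w0}; ◇q there: w0:T. ✓
w1: successors {w0, w2, w5}; ◇q there: w0:T, w2:F, w5:T. ✗
w2: successors {w2, w3, w4, w6}; ◇q there: w2:F, w3:T, w4:T, w6:T. ✗
w3: successors {w0, w3}; ◇q there: w0:T, w3:T. ✓
w4: successors {w3, w4, w5}; ◇q there: w3:T, w4:T, w5:T. ✓
w5: successors {w0, w2, w3, w4}; ◇q there: w0:T, w2:F, w3:T, w4:T. ✗
w6: successors {w3, w4, w5}; ◇q there: w3:T, w4:T, w5:T. ✓
Satisfying worlds: {w0, w3, w4, w6}.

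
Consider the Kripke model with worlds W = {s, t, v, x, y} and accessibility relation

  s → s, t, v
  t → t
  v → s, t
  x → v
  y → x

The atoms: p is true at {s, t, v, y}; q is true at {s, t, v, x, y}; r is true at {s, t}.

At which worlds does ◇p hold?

{s, t, v, x}

s: successors {s, t, v}; p there: s:T, t:T, v:T. ✓
t: successors {t}; p there: t:T. ✓
v: successors {s, t}; p there: s:T, t:T. ✓
x: successors {v}; p there: v:T. ✓
y: successors {x}; p there: x:F. ✗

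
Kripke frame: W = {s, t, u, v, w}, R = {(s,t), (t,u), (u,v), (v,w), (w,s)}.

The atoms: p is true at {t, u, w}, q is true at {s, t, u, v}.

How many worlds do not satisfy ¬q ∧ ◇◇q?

s: ¬q is F, ◇◇q is T. ✗
t: ¬q is F, ◇◇q is T. ✗
u: ¬q is F, ◇◇q is F. ✗
v: ¬q is F, ◇◇q is T. ✗
w: ¬q is T, ◇◇q is T. ✓
Satisfying worlds: {w}.
So ¬q ∧ ◇◇q fails at the other 4 worlds.

4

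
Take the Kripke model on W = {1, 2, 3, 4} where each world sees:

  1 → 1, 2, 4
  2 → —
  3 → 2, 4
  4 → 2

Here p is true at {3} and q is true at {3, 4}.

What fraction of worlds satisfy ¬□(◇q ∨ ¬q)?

1/2

1: □(◇q ∨ ¬q) is F. ✓
2: □(◇q ∨ ¬q) is T. ✗
3: □(◇q ∨ ¬q) is F. ✓
4: □(◇q ∨ ¬q) is T. ✗
That's 2 of 4 worlds, so 2/4 = 1/2.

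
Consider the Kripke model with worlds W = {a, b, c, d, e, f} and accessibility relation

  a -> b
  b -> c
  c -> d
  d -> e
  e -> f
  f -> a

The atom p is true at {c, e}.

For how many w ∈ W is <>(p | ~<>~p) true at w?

4

a: successors {b}; p | ~<>~p there: b:T. ✓
b: successors {c}; p | ~<>~p there: c:T. ✓
c: successors {d}; p | ~<>~p there: d:T. ✓
d: successors {e}; p | ~<>~p there: e:T. ✓
e: successors {f}; p | ~<>~p there: f:F. ✗
f: successors {a}; p | ~<>~p there: a:F. ✗
Satisfying worlds: {a, b, c, d}.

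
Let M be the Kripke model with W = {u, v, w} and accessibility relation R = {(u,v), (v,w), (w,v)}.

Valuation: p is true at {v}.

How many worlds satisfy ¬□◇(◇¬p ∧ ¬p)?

u: □◇(◇¬p ∧ ¬p) is F. ✓
v: □◇(◇¬p ∧ ¬p) is F. ✓
w: □◇(◇¬p ∧ ¬p) is F. ✓
Satisfying worlds: {u, v, w}.

3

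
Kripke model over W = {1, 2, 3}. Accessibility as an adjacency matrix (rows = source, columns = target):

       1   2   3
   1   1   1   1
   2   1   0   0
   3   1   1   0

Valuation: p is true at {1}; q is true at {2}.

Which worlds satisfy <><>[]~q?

{1, 2, 3}

1: successors {1, 2, 3}; <>[]~q there: 1:T, 2:F, 3:T. ✓
2: successors {1}; <>[]~q there: 1:T. ✓
3: successors {1, 2}; <>[]~q there: 1:T, 2:F. ✓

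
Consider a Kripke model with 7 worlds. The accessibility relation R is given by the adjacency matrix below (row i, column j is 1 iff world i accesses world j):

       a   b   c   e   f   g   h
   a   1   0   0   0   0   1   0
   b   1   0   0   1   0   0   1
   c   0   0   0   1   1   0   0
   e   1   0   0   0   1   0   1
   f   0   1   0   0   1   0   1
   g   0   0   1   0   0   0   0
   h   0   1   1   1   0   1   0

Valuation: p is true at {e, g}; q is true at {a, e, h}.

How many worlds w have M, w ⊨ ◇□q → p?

5

a: ◇□q is F, p is F. ✓
b: ◇□q is F, p is F. ✓
c: ◇□q is F, p is F. ✓
e: ◇□q is F, p is T. ✓
f: ◇□q is T, p is F. ✗
g: ◇□q is F, p is T. ✓
h: ◇□q is T, p is F. ✗
Satisfying worlds: {a, b, c, e, g}.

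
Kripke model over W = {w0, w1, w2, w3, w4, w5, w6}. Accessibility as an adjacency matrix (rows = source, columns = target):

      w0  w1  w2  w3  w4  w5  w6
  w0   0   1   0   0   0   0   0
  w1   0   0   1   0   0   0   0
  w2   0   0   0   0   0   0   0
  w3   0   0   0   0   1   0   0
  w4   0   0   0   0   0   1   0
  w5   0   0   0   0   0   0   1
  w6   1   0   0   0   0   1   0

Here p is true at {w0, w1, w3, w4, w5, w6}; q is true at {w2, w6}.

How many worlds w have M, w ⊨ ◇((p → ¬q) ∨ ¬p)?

w0: successors {w1}; (p → ¬q) ∨ ¬p there: w1:T. ✓
w1: successors {w2}; (p → ¬q) ∨ ¬p there: w2:T. ✓
w2: no successors, so ◇((p → ¬q) ∨ ¬p) fails. ✗
w3: successors {w4}; (p → ¬q) ∨ ¬p there: w4:T. ✓
w4: successors {w5}; (p → ¬q) ∨ ¬p there: w5:T. ✓
w5: successors {w6}; (p → ¬q) ∨ ¬p there: w6:F. ✗
w6: successors {w0, w5}; (p → ¬q) ∨ ¬p there: w0:T, w5:T. ✓
Satisfying worlds: {w0, w1, w3, w4, w6}.

5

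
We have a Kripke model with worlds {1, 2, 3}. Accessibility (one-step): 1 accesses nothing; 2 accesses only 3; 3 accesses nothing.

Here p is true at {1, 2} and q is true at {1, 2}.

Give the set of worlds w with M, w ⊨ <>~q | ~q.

1: <>~q is F, ~q is F. ✗
2: <>~q is T, ~q is F. ✓
3: <>~q is F, ~q is T. ✓

{2, 3}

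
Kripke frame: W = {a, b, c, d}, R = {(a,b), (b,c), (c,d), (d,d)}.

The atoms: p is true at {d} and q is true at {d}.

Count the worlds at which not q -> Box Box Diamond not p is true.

a: not q is T, Box Box Diamond not p is F. ✗
b: not q is T, Box Box Diamond not p is F. ✗
c: not q is T, Box Box Diamond not p is F. ✗
d: not q is F, Box Box Diamond not p is F. ✓
Satisfying worlds: {d}.

1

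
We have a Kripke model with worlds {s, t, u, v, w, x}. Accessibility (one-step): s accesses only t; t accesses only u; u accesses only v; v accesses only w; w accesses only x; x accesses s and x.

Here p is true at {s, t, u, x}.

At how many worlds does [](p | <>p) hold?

s: successors {t}; p | <>p there: t:T. ✓
t: successors {u}; p | <>p there: u:T. ✓
u: successors {v}; p | <>p there: v:F. ✗
v: successors {w}; p | <>p there: w:T. ✓
w: successors {x}; p | <>p there: x:T. ✓
x: successors {s, x}; p | <>p there: s:T, x:T. ✓
Satisfying worlds: {s, t, v, w, x}.

5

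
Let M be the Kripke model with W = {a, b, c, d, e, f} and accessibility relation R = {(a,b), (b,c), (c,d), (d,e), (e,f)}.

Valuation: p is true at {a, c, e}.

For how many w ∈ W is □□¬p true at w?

a: successors {b}; □¬p there: b:F. ✗
b: successors {c}; □¬p there: c:T. ✓
c: successors {d}; □¬p there: d:F. ✗
d: successors {e}; □¬p there: e:T. ✓
e: successors {f}; □¬p there: f:T. ✓
f: no successors, so □□¬p holds vacuously. ✓
Satisfying worlds: {b, d, e, f}.

4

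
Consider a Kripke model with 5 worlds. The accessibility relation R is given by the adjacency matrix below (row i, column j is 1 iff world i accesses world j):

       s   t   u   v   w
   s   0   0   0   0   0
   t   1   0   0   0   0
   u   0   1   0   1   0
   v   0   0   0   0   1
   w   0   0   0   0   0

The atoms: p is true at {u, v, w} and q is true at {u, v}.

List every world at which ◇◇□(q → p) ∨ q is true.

s: ◇◇□(q → p) is F, q is F. ✗
t: ◇◇□(q → p) is F, q is F. ✗
u: ◇◇□(q → p) is T, q is T. ✓
v: ◇◇□(q → p) is F, q is T. ✓
w: ◇◇□(q → p) is F, q is F. ✗

{u, v}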